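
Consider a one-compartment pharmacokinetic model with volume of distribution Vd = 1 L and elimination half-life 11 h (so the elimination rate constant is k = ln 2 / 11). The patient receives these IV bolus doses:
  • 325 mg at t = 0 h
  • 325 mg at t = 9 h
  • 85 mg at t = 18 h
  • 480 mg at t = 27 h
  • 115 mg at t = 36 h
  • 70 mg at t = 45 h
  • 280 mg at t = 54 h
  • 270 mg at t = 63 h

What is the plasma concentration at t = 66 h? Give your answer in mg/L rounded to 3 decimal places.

k = ln 2 / 11 = 0.06301 per h
Dose 1 (325 mg at t=0 h): 325·exp(−0.06301·66) = 5.078 mg/L
Dose 2 (325 mg at t=9 h): 325·exp(−0.06301·57) = 8.954 mg/L
Dose 3 (85 mg at t=18 h): 85·exp(−0.06301·48) = 4.129 mg/L
Dose 4 (480 mg at t=27 h): 480·exp(−0.06301·39) = 41.111 mg/L
Dose 5 (115 mg at t=36 h): 115·exp(−0.06301·30) = 17.366 mg/L
Dose 6 (70 mg at t=45 h): 70·exp(−0.06301·21) = 18.638 mg/L
Dose 7 (280 mg at t=54 h): 280·exp(−0.06301·12) = 131.450 mg/L
Dose 8 (270 mg at t=63 h): 270·exp(−0.06301·3) = 223.493 mg/L
C(66) = 5.078 + 8.954 + 4.129 + 41.111 + 17.366 + 18.638 + 131.450 + 223.493 = 450.219 mg/L

450.219 mg/L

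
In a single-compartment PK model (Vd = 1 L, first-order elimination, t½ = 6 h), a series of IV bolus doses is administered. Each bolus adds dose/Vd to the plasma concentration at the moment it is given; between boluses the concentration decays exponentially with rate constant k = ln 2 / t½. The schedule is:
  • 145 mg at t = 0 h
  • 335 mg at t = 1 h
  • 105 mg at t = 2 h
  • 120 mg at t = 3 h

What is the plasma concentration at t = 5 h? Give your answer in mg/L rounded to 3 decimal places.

461.906 mg/L

k = ln 2 / 6 = 0.11552 per h
Dose 1 (145 mg at t=0 h): 145·exp(−0.11552·5) = 81.378 mg/L
Dose 2 (335 mg at t=1 h): 335·exp(−0.11552·4) = 211.037 mg/L
Dose 3 (105 mg at t=2 h): 105·exp(−0.11552·3) = 74.246 mg/L
Dose 4 (120 mg at t=3 h): 120·exp(−0.11552·2) = 95.244 mg/L
C(5) = 81.378 + 211.037 + 74.246 + 95.244 = 461.906 mg/L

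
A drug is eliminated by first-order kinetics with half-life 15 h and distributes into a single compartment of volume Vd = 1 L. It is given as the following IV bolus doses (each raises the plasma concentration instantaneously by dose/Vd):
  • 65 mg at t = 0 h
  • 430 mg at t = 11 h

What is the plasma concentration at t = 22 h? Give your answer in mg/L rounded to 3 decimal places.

282.169 mg/L

k = ln 2 / 15 = 0.04621 per h
Dose 1 (65 mg at t=0 h): 65·exp(−0.04621·22) = 23.518 mg/L
Dose 2 (430 mg at t=11 h): 430·exp(−0.04621·11) = 258.650 mg/L
C(22) = 23.518 + 258.650 = 282.169 mg/L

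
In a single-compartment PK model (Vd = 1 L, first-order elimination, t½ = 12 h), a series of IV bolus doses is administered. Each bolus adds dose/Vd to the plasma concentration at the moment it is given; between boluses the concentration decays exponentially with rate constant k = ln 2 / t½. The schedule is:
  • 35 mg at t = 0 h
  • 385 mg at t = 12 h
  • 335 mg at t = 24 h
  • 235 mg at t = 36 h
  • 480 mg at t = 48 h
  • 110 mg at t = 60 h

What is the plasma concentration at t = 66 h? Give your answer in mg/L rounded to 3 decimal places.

336.428 mg/L

k = ln 2 / 12 = 0.05776 per h
Dose 1 (35 mg at t=0 h): 35·exp(−0.05776·66) = 0.773 mg/L
Dose 2 (385 mg at t=12 h): 385·exp(−0.05776·54) = 17.015 mg/L
Dose 3 (335 mg at t=24 h): 335·exp(−0.05776·42) = 29.610 mg/L
Dose 4 (235 mg at t=36 h): 235·exp(−0.05776·30) = 41.543 mg/L
Dose 5 (480 mg at t=48 h): 480·exp(−0.05776·18) = 169.706 mg/L
Dose 6 (110 mg at t=60 h): 110·exp(−0.05776·6) = 77.782 mg/L
C(66) = 0.773 + 17.015 + 29.610 + 41.543 + 169.706 + 77.782 = 336.428 mg/L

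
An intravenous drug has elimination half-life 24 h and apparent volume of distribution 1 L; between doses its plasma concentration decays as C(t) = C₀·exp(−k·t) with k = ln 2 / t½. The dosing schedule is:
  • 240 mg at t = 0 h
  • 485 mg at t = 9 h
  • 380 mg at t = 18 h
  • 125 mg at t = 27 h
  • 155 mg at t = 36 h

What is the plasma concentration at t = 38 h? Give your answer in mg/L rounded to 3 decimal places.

740.530 mg/L

k = ln 2 / 24 = 0.02888 per h
Dose 1 (240 mg at t=0 h): 240·exp(−0.02888·38) = 80.090 mg/L
Dose 2 (485 mg at t=9 h): 485·exp(−0.02888·29) = 209.893 mg/L
Dose 3 (380 mg at t=18 h): 380·exp(−0.02888·20) = 213.268 mg/L
Dose 4 (125 mg at t=27 h): 125·exp(−0.02888·11) = 90.978 mg/L
Dose 5 (155 mg at t=36 h): 155·exp(−0.02888·2) = 146.301 mg/L
C(38) = 80.090 + 209.893 + 213.268 + 90.978 + 146.301 = 740.530 mg/L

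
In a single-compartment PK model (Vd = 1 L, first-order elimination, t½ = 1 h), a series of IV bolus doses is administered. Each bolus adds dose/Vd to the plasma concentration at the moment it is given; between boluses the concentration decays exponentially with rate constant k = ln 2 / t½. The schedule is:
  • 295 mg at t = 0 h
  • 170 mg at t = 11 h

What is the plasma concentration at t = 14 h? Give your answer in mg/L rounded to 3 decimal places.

21.268 mg/L

k = ln 2 / 1 = 0.69315 per h
Dose 1 (295 mg at t=0 h): 295·exp(−0.69315·14) = 0.018 mg/L
Dose 2 (170 mg at t=11 h): 170·exp(−0.69315·3) = 21.250 mg/L
C(14) = 0.018 + 21.250 = 21.268 mg/L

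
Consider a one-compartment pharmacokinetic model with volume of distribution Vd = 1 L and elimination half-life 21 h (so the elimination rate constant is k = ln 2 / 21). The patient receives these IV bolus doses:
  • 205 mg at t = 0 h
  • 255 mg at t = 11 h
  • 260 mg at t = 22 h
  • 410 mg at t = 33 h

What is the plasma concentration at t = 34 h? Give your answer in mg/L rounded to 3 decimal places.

k = ln 2 / 21 = 0.03301 per h
Dose 1 (205 mg at t=0 h): 205·exp(−0.03301·34) = 66.738 mg/L
Dose 2 (255 mg at t=11 h): 255·exp(−0.03301·23) = 119.355 mg/L
Dose 3 (260 mg at t=22 h): 260·exp(−0.03301·12) = 174.967 mg/L
Dose 4 (410 mg at t=33 h): 410·exp(−0.03301·1) = 396.688 mg/L
C(34) = 66.738 + 119.355 + 174.967 + 396.688 = 757.748 mg/L

757.748 mg/L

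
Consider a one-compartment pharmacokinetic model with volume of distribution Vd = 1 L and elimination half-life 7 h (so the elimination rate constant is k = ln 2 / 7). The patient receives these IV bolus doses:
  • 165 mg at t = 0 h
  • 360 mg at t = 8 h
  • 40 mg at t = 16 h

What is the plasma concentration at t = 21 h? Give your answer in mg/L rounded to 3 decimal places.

144.373 mg/L

k = ln 2 / 7 = 0.09902 per h
Dose 1 (165 mg at t=0 h): 165·exp(−0.09902·21) = 20.625 mg/L
Dose 2 (360 mg at t=8 h): 360·exp(−0.09902·13) = 99.368 mg/L
Dose 3 (40 mg at t=16 h): 40·exp(−0.09902·5) = 24.380 mg/L
C(21) = 20.625 + 99.368 + 24.380 = 144.373 mg/L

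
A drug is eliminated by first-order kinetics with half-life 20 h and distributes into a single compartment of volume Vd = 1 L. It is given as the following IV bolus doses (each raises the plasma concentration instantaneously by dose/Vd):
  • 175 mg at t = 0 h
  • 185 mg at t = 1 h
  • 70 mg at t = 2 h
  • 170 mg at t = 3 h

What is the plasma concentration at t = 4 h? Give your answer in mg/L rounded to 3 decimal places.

k = ln 2 / 20 = 0.03466 per h
Dose 1 (175 mg at t=0 h): 175·exp(−0.03466·4) = 152.346 mg/L
Dose 2 (185 mg at t=1 h): 185·exp(−0.03466·3) = 166.731 mg/L
Dose 3 (70 mg at t=2 h): 70·exp(−0.03466·2) = 65.312 mg/L
Dose 4 (170 mg at t=3 h): 170·exp(−0.03466·1) = 164.209 mg/L
C(4) = 152.346 + 166.731 + 65.312 + 164.209 = 548.599 mg/L

548.599 mg/L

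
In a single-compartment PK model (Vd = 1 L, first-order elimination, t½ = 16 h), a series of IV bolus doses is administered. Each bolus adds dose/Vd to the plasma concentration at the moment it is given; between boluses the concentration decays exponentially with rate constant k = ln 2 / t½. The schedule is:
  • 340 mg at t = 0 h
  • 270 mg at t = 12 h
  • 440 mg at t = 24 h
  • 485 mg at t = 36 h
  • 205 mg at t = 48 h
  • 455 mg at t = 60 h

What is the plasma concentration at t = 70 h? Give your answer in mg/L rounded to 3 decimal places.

k = ln 2 / 16 = 0.04332 per h
Dose 1 (340 mg at t=0 h): 340·exp(−0.04332·70) = 16.386 mg/L
Dose 2 (270 mg at t=12 h): 270·exp(−0.04332·58) = 21.884 mg/L
Dose 3 (440 mg at t=24 h): 440·exp(−0.04332·46) = 59.978 mg/L
Dose 4 (485 mg at t=36 h): 485·exp(−0.04332·34) = 111.187 mg/L
Dose 5 (205 mg at t=48 h): 205·exp(−0.04332·22) = 79.038 mg/L
Dose 6 (455 mg at t=60 h): 455·exp(−0.04332·10) = 295.031 mg/L
C(70) = 16.386 + 21.884 + 59.978 + 111.187 + 79.038 + 295.031 = 583.504 mg/L

583.504 mg/L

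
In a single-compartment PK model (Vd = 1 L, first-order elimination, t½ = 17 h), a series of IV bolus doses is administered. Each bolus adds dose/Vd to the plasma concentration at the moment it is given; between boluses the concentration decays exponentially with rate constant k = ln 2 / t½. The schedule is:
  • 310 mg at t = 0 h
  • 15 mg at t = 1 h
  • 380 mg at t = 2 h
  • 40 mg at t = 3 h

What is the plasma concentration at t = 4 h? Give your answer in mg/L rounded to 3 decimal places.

k = ln 2 / 17 = 0.04077 per h
Dose 1 (310 mg at t=0 h): 310·exp(−0.04077·4) = 263.349 mg/L
Dose 2 (15 mg at t=1 h): 15·exp(−0.04077·3) = 13.273 mg/L
Dose 3 (380 mg at t=2 h): 380·exp(−0.04077·2) = 350.242 mg/L
Dose 4 (40 mg at t=3 h): 40·exp(−0.04077·1) = 38.402 mg/L
C(4) = 263.349 + 13.273 + 350.242 + 38.402 = 665.266 mg/L

665.266 mg/L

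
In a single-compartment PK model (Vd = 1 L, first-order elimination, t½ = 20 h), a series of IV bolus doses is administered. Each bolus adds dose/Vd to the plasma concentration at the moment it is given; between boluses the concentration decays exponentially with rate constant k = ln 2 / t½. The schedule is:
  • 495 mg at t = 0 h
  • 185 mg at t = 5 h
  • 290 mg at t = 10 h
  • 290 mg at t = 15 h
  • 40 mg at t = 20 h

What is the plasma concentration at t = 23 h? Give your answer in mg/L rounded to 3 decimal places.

k = ln 2 / 20 = 0.03466 per h
Dose 1 (495 mg at t=0 h): 495·exp(−0.03466·23) = 223.059 mg/L
Dose 2 (185 mg at t=5 h): 185·exp(−0.03466·18) = 99.139 mg/L
Dose 3 (290 mg at t=10 h): 290·exp(−0.03466·13) = 184.811 mg/L
Dose 4 (290 mg at t=15 h): 290·exp(−0.03466·8) = 219.779 mg/L
Dose 5 (40 mg at t=20 h): 40·exp(−0.03466·3) = 36.050 mg/L
C(23) = 223.059 + 99.139 + 184.811 + 219.779 + 36.050 = 762.839 mg/L

762.839 mg/L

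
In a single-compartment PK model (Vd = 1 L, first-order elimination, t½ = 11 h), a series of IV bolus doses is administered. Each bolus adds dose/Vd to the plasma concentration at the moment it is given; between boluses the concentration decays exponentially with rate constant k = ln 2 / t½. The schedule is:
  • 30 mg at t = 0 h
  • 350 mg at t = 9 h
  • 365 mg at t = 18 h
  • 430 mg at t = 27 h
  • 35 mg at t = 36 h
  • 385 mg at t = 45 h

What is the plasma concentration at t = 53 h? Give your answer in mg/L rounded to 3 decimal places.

k = ln 2 / 11 = 0.06301 per h
Dose 1 (30 mg at t=0 h): 30·exp(−0.06301·53) = 1.063 mg/L
Dose 2 (350 mg at t=9 h): 350·exp(−0.06301·44) = 21.875 mg/L
Dose 3 (365 mg at t=18 h): 365·exp(−0.06301·35) = 40.223 mg/L
Dose 4 (430 mg at t=27 h): 430·exp(−0.06301·26) = 83.549 mg/L
Dose 5 (35 mg at t=36 h): 35·exp(−0.06301·17) = 11.991 mg/L
Dose 6 (385 mg at t=45 h): 385·exp(−0.06301·8) = 232.557 mg/L
C(53) = 1.063 + 21.875 + 40.223 + 83.549 + 11.991 + 232.557 = 391.258 mg/L

391.258 mg/L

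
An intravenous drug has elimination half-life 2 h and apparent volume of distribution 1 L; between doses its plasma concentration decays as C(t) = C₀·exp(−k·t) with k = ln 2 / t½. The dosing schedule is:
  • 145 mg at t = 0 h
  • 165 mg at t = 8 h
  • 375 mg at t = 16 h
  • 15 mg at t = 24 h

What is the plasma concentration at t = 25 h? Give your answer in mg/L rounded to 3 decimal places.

27.660 mg/L

k = ln 2 / 2 = 0.34657 per h
Dose 1 (145 mg at t=0 h): 145·exp(−0.34657·25) = 0.025 mg/L
Dose 2 (165 mg at t=8 h): 165·exp(−0.34657·17) = 0.456 mg/L
Dose 3 (375 mg at t=16 h): 375·exp(−0.34657·9) = 16.573 mg/L
Dose 4 (15 mg at t=24 h): 15·exp(−0.34657·1) = 10.607 mg/L
C(25) = 0.025 + 0.456 + 16.573 + 10.607 = 27.660 mg/L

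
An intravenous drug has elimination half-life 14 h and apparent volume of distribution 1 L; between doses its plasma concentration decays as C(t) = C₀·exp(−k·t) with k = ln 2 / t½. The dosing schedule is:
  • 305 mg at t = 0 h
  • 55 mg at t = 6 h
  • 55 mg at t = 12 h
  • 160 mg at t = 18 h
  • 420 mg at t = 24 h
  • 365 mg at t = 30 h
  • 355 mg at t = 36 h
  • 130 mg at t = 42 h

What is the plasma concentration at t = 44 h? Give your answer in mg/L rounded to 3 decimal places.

793.525 mg/L

k = ln 2 / 14 = 0.04951 per h
Dose 1 (305 mg at t=0 h): 305·exp(−0.04951·44) = 34.531 mg/L
Dose 2 (55 mg at t=6 h): 55·exp(−0.04951·38) = 8.381 mg/L
Dose 3 (55 mg at t=12 h): 55·exp(−0.04951·32) = 11.280 mg/L
Dose 4 (160 mg at t=18 h): 160·exp(−0.04951·26) = 44.164 mg/L
Dose 5 (420 mg at t=24 h): 420·exp(−0.04951·20) = 156.029 mg/L
Dose 6 (365 mg at t=30 h): 365·exp(−0.04951·14) = 182.500 mg/L
Dose 7 (355 mg at t=36 h): 355·exp(−0.04951·8) = 238.897 mg/L
Dose 8 (130 mg at t=42 h): 130·exp(−0.04951·2) = 117.744 mg/L
C(44) = 34.531 + 8.381 + 11.280 + 44.164 + 156.029 + 182.500 + 238.897 + 117.744 = 793.525 mg/L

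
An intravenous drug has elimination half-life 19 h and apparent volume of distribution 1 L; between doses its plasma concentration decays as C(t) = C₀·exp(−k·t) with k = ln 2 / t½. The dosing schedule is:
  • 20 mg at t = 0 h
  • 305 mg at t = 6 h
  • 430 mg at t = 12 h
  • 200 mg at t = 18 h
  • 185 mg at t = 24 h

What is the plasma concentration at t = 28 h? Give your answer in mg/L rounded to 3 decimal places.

682.504 mg/L

k = ln 2 / 19 = 0.03648 per h
Dose 1 (20 mg at t=0 h): 20·exp(−0.03648·28) = 7.201 mg/L
Dose 2 (305 mg at t=6 h): 305·exp(−0.03648·22) = 136.691 mg/L
Dose 3 (430 mg at t=12 h): 430·exp(−0.03648·16) = 239.866 mg/L
Dose 4 (200 mg at t=18 h): 200·exp(−0.03648·10) = 138.865 mg/L
Dose 5 (185 mg at t=24 h): 185·exp(−0.03648·4) = 159.881 mg/L
C(28) = 7.201 + 136.691 + 239.866 + 138.865 + 159.881 = 682.504 mg/L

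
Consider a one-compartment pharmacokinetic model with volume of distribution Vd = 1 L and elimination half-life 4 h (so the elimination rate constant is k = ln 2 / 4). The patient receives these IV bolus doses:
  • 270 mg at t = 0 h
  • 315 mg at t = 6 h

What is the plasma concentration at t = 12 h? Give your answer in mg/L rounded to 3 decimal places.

145.119 mg/L

k = ln 2 / 4 = 0.17329 per h
Dose 1 (270 mg at t=0 h): 270·exp(−0.17329·12) = 33.750 mg/L
Dose 2 (315 mg at t=6 h): 315·exp(−0.17329·6) = 111.369 mg/L
C(12) = 33.750 + 111.369 = 145.119 mg/L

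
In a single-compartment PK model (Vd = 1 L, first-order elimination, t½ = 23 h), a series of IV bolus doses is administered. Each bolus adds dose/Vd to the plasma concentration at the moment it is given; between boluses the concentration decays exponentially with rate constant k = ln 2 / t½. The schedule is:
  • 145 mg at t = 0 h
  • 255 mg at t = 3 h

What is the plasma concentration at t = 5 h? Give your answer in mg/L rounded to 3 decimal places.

k = ln 2 / 23 = 0.03014 per h
Dose 1 (145 mg at t=0 h): 145·exp(−0.03014·5) = 124.717 mg/L
Dose 2 (255 mg at t=3 h): 255·exp(−0.03014·2) = 240.084 mg/L
C(5) = 124.717 + 240.084 = 364.802 mg/L

364.802 mg/L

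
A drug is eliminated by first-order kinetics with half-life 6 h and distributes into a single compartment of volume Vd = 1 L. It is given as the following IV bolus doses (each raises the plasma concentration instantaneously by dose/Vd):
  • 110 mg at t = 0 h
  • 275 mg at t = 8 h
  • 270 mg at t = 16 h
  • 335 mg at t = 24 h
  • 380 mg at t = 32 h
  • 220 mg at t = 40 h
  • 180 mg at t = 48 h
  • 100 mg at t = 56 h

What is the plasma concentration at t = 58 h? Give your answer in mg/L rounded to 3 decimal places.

k = ln 2 / 6 = 0.11552 per h
Dose 1 (110 mg at t=0 h): 110·exp(−0.11552·58) = 0.135 mg/L
Dose 2 (275 mg at t=8 h): 275·exp(−0.11552·50) = 0.853 mg/L
Dose 3 (270 mg at t=16 h): 270·exp(−0.11552·42) = 2.109 mg/L
Dose 4 (335 mg at t=24 h): 335·exp(−0.11552·34) = 6.595 mg/L
Dose 5 (380 mg at t=32 h): 380·exp(−0.11552·26) = 18.850 mg/L
Dose 6 (220 mg at t=40 h): 220·exp(−0.11552·18) = 27.500 mg/L
Dose 7 (180 mg at t=48 h): 180·exp(−0.11552·10) = 56.696 mg/L
Dose 8 (100 mg at t=56 h): 100·exp(−0.11552·2) = 79.370 mg/L
C(58) = 0.135 + 0.853 + 2.109 + 6.595 + 18.850 + 27.500 + 56.696 + 79.370 = 192.109 mg/L

192.109 mg/L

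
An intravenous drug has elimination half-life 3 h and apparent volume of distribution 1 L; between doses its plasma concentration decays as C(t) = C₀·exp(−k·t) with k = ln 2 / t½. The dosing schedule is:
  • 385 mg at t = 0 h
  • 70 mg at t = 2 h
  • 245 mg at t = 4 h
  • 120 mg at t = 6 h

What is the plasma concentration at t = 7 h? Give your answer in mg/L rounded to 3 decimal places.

316.186 mg/L

k = ln 2 / 3 = 0.23105 per h
Dose 1 (385 mg at t=0 h): 385·exp(−0.23105·7) = 76.394 mg/L
Dose 2 (70 mg at t=2 h): 70·exp(−0.23105·5) = 22.049 mg/L
Dose 3 (245 mg at t=4 h): 245·exp(−0.23105·3) = 122.500 mg/L
Dose 4 (120 mg at t=6 h): 120·exp(−0.23105·1) = 95.244 mg/L
C(7) = 76.394 + 22.049 + 122.500 + 95.244 = 316.186 mg/L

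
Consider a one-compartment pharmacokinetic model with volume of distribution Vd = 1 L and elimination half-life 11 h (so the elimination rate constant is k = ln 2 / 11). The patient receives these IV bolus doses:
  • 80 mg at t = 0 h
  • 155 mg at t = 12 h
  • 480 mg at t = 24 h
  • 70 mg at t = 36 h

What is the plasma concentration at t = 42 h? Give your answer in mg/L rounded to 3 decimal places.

231.440 mg/L

k = ln 2 / 11 = 0.06301 per h
Dose 1 (80 mg at t=0 h): 80·exp(−0.06301·42) = 5.672 mg/L
Dose 2 (155 mg at t=12 h): 155·exp(−0.06301·30) = 23.407 mg/L
Dose 3 (480 mg at t=24 h): 480·exp(−0.06301·18) = 154.400 mg/L
Dose 4 (70 mg at t=36 h): 70·exp(−0.06301·6) = 47.962 mg/L
C(42) = 5.672 + 23.407 + 154.400 + 47.962 = 231.440 mg/L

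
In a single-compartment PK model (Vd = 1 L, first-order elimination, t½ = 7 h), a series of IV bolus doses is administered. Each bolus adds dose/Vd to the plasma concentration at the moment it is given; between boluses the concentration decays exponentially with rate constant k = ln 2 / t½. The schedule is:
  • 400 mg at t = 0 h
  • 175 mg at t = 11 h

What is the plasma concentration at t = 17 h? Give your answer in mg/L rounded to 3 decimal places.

170.908 mg/L

k = ln 2 / 7 = 0.09902 per h
Dose 1 (400 mg at t=0 h): 400·exp(−0.09902·17) = 74.300 mg/L
Dose 2 (175 mg at t=11 h): 175·exp(−0.09902·6) = 96.608 mg/L
C(17) = 74.300 + 96.608 = 170.908 mg/L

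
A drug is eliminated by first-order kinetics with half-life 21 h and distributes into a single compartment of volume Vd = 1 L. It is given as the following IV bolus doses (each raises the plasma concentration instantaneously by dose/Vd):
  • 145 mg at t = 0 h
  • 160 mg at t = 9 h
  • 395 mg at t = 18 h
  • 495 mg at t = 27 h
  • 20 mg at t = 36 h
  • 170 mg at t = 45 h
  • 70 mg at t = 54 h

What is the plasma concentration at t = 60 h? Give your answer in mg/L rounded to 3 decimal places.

485.134 mg/L

k = ln 2 / 21 = 0.03301 per h
Dose 1 (145 mg at t=0 h): 145·exp(−0.03301·60) = 20.012 mg/L
Dose 2 (160 mg at t=9 h): 160·exp(−0.03301·51) = 29.720 mg/L
Dose 3 (395 mg at t=18 h): 395·exp(−0.03301·42) = 98.750 mg/L
Dose 4 (495 mg at t=27 h): 495·exp(−0.03301·33) = 166.555 mg/L
Dose 5 (20 mg at t=36 h): 20·exp(−0.03301·24) = 9.057 mg/L
Dose 6 (170 mg at t=45 h): 170·exp(−0.03301·15) = 103.616 mg/L
Dose 7 (70 mg at t=54 h): 70·exp(−0.03301·6) = 57.423 mg/L
C(60) = 20.012 + 29.720 + 98.750 + 166.555 + 9.057 + 103.616 + 57.423 = 485.134 mg/L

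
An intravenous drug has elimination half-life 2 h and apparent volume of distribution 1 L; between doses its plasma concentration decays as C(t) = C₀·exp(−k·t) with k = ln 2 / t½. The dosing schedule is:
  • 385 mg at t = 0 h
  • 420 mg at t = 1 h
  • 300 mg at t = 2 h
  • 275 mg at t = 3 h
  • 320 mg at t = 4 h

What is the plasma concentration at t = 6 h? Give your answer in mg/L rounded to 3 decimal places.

k = ln 2 / 2 = 0.34657 per h
Dose 1 (385 mg at t=0 h): 385·exp(−0.34657·6) = 48.125 mg/L
Dose 2 (420 mg at t=1 h): 420·exp(−0.34657·5) = 74.246 mg/L
Dose 3 (300 mg at t=2 h): 300·exp(−0.34657·4) = 75.000 mg/L
Dose 4 (275 mg at t=3 h): 275·exp(−0.34657·3) = 97.227 mg/L
Dose 5 (320 mg at t=4 h): 320·exp(−0.34657·2) = 160.000 mg/L
C(6) = 48.125 + 74.246 + 75.000 + 97.227 + 160.000 = 454.598 mg/L

454.598 mg/L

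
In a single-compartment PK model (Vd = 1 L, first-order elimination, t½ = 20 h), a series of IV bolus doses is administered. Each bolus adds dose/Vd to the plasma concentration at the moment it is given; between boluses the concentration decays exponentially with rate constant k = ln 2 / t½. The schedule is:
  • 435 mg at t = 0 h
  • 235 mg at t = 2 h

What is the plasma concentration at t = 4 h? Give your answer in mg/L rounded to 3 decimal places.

k = ln 2 / 20 = 0.03466 per h
Dose 1 (435 mg at t=0 h): 435·exp(−0.03466·4) = 378.689 mg/L
Dose 2 (235 mg at t=2 h): 235·exp(−0.03466·2) = 219.263 mg/L
C(4) = 378.689 + 219.263 = 597.952 mg/L

597.952 mg/L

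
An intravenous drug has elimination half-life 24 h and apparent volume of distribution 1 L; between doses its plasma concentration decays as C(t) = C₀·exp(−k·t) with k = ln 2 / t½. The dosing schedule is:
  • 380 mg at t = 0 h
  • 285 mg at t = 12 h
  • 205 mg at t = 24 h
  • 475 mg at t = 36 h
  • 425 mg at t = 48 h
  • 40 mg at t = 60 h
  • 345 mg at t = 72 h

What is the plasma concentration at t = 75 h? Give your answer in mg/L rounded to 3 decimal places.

827.920 mg/L

k = ln 2 / 24 = 0.02888 per h
Dose 1 (380 mg at t=0 h): 380·exp(−0.02888·75) = 43.558 mg/L
Dose 2 (285 mg at t=12 h): 285·exp(−0.02888·63) = 46.200 mg/L
Dose 3 (205 mg at t=24 h): 205·exp(−0.02888·51) = 46.996 mg/L
Dose 4 (475 mg at t=36 h): 475·exp(−0.02888·39) = 154.000 mg/L
Dose 5 (425 mg at t=48 h): 425·exp(−0.02888·27) = 194.863 mg/L
Dose 6 (40 mg at t=60 h): 40·exp(−0.02888·15) = 25.937 mg/L
Dose 7 (345 mg at t=72 h): 345·exp(−0.02888·3) = 316.366 mg/L
C(75) = 43.558 + 46.200 + 46.996 + 154.000 + 194.863 + 25.937 + 316.366 = 827.920 mg/L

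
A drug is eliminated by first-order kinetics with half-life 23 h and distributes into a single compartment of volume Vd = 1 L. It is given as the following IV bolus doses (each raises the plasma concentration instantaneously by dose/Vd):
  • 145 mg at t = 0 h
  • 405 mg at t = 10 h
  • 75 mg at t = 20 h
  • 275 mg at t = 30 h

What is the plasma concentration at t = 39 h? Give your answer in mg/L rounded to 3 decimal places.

k = ln 2 / 23 = 0.03014 per h
Dose 1 (145 mg at t=0 h): 145·exp(−0.03014·39) = 44.764 mg/L
Dose 2 (405 mg at t=10 h): 405·exp(−0.03014·29) = 169.003 mg/L
Dose 3 (75 mg at t=20 h): 75·exp(−0.03014·19) = 42.304 mg/L
Dose 4 (275 mg at t=30 h): 275·exp(−0.03014·9) = 209.671 mg/L
C(39) = 44.764 + 169.003 + 42.304 + 209.671 = 465.742 mg/L

465.742 mg/L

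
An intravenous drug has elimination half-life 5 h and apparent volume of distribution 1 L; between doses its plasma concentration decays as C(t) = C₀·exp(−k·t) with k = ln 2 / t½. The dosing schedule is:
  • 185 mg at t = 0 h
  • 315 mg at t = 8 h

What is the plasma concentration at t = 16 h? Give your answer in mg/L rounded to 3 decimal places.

k = ln 2 / 5 = 0.13863 per h
Dose 1 (185 mg at t=0 h): 185·exp(−0.13863·16) = 20.131 mg/L
Dose 2 (315 mg at t=8 h): 315·exp(−0.13863·8) = 103.911 mg/L
C(16) = 20.131 + 103.911 = 124.043 mg/L

124.043 mg/L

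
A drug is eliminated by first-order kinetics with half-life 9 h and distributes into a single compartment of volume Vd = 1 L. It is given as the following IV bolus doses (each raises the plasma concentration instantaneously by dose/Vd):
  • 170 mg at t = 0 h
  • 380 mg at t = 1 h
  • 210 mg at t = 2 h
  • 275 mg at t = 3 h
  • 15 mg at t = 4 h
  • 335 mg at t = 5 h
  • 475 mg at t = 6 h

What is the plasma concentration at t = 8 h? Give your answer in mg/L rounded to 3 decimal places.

k = ln 2 / 9 = 0.07702 per h
Dose 1 (170 mg at t=0 h): 170·exp(−0.07702·8) = 91.805 mg/L
Dose 2 (380 mg at t=1 h): 380·exp(−0.07702·7) = 221.641 mg/L
Dose 3 (210 mg at t=2 h): 210·exp(−0.07702·6) = 132.292 mg/L
Dose 4 (275 mg at t=3 h): 275·exp(−0.07702·5) = 187.109 mg/L
Dose 5 (15 mg at t=4 h): 15·exp(−0.07702·4) = 11.023 mg/L
Dose 6 (335 mg at t=5 h): 335·exp(−0.07702·3) = 265.890 mg/L
Dose 7 (475 mg at t=6 h): 475·exp(−0.07702·2) = 407.191 mg/L
C(8) = 91.805 + 221.641 + 132.292 + 187.109 + 11.023 + 265.890 + 407.191 = 1316.950 mg/L

1316.950 mg/L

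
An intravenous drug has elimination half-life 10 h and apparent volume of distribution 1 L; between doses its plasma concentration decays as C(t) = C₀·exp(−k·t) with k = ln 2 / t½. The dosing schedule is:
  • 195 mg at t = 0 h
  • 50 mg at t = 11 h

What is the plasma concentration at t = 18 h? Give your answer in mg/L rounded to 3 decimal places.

86.778 mg/L

k = ln 2 / 10 = 0.06931 per h
Dose 1 (195 mg at t=0 h): 195·exp(−0.06931·18) = 55.999 mg/L
Dose 2 (50 mg at t=11 h): 50·exp(−0.06931·7) = 30.779 mg/L
C(18) = 55.999 + 30.779 = 86.778 mg/L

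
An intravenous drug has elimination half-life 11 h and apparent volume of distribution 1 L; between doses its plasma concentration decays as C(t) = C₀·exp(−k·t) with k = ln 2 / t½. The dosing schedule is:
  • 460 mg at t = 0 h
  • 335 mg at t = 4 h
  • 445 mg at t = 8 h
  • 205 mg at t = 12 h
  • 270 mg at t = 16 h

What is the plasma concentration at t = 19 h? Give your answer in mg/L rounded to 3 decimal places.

k = ln 2 / 11 = 0.06301 per h
Dose 1 (460 mg at t=0 h): 460·exp(−0.06301·19) = 138.930 mg/L
Dose 2 (335 mg at t=4 h): 335·exp(−0.06301·15) = 130.182 mg/L
Dose 3 (445 mg at t=8 h): 445·exp(−0.06301·11) = 222.500 mg/L
Dose 4 (205 mg at t=12 h): 205·exp(−0.06301·7) = 131.883 mg/L
Dose 5 (270 mg at t=16 h): 270·exp(−0.06301·3) = 223.493 mg/L
C(19) = 138.930 + 130.182 + 222.500 + 131.883 + 223.493 = 846.988 mg/L

846.988 mg/L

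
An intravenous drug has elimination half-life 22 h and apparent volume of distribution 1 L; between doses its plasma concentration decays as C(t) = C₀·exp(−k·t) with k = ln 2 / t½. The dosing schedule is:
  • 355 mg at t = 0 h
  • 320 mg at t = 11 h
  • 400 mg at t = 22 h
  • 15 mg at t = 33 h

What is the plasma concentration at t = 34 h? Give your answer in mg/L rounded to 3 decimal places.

565.261 mg/L

k = ln 2 / 22 = 0.03151 per h
Dose 1 (355 mg at t=0 h): 355·exp(−0.03151·34) = 121.619 mg/L
Dose 2 (320 mg at t=11 h): 320·exp(−0.03151·23) = 155.038 mg/L
Dose 3 (400 mg at t=22 h): 400·exp(−0.03151·12) = 274.070 mg/L
Dose 4 (15 mg at t=33 h): 15·exp(−0.03151·1) = 14.535 mg/L
C(34) = 121.619 + 155.038 + 274.070 + 14.535 = 565.261 mg/L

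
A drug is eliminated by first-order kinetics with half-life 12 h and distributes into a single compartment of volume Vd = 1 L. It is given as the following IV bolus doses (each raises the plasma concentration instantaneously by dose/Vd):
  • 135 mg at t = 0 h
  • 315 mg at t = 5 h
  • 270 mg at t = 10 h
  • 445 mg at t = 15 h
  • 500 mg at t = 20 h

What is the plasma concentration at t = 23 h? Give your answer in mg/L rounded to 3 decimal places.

k = ln 2 / 12 = 0.05776 per h
Dose 1 (135 mg at t=0 h): 135·exp(−0.05776·23) = 35.757 mg/L
Dose 2 (315 mg at t=5 h): 315·exp(−0.05776·18) = 111.369 mg/L
Dose 3 (270 mg at t=10 h): 270·exp(−0.05776·13) = 127.423 mg/L
Dose 4 (445 mg at t=15 h): 445·exp(−0.05776·8) = 280.332 mg/L
Dose 5 (500 mg at t=20 h): 500·exp(−0.05776·3) = 420.448 mg/L
C(23) = 35.757 + 111.369 + 127.423 + 280.332 + 420.448 = 975.330 mg/L

975.330 mg/L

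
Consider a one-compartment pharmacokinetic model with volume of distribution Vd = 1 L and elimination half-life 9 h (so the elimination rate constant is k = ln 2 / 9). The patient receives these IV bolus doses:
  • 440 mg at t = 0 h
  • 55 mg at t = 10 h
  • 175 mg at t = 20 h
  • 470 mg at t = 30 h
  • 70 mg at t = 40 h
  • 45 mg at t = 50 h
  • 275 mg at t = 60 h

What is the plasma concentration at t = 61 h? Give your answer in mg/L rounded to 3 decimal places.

k = ln 2 / 9 = 0.07702 per h
Dose 1 (440 mg at t=0 h): 440·exp(−0.07702·61) = 4.010 mg/L
Dose 2 (55 mg at t=10 h): 55·exp(−0.07702·51) = 1.083 mg/L
Dose 3 (175 mg at t=20 h): 175·exp(−0.07702·41) = 7.442 mg/L
Dose 4 (470 mg at t=30 h): 470·exp(−0.07702·31) = 43.173 mg/L
Dose 5 (70 mg at t=40 h): 70·exp(−0.07702·21) = 13.890 mg/L
Dose 6 (45 mg at t=50 h): 45·exp(−0.07702·11) = 19.288 mg/L
Dose 7 (275 mg at t=60 h): 275·exp(−0.07702·1) = 254.616 mg/L
C(61) = 4.010 + 1.083 + 7.442 + 43.173 + 13.890 + 19.288 + 254.616 = 343.501 mg/L

343.501 mg/L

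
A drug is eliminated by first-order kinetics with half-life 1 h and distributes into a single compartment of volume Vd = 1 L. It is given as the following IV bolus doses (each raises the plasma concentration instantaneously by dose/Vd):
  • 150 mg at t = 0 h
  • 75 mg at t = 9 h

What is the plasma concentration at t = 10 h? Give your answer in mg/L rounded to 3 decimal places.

37.646 mg/L

k = ln 2 / 1 = 0.69315 per h
Dose 1 (150 mg at t=0 h): 150·exp(−0.69315·10) = 0.146 mg/L
Dose 2 (75 mg at t=9 h): 75·exp(−0.69315·1) = 37.500 mg/L
C(10) = 0.146 + 37.500 = 37.646 mg/L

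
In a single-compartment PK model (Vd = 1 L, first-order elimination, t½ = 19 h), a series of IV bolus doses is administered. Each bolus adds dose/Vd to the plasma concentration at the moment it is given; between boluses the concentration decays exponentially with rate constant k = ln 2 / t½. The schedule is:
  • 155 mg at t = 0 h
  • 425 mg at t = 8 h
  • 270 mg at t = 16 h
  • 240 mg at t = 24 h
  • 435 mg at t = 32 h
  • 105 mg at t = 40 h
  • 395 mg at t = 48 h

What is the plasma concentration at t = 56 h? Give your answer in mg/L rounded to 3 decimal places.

766.123 mg/L

k = ln 2 / 19 = 0.03648 per h
Dose 1 (155 mg at t=0 h): 155·exp(−0.03648·56) = 20.095 mg/L
Dose 2 (425 mg at t=8 h): 425·exp(−0.03648·48) = 73.772 mg/L
Dose 3 (270 mg at t=16 h): 270·exp(−0.03648·40) = 62.750 mg/L
Dose 4 (240 mg at t=24 h): 240·exp(−0.03648·32) = 74.682 mg/L
Dose 5 (435 mg at t=32 h): 435·exp(−0.03648·24) = 181.234 mg/L
Dose 6 (105 mg at t=40 h): 105·exp(−0.03648·16) = 58.572 mg/L
Dose 7 (395 mg at t=48 h): 395·exp(−0.03648·8) = 295.017 mg/L
C(56) = 20.095 + 73.772 + 62.750 + 74.682 + 181.234 + 58.572 + 295.017 = 766.123 mg/L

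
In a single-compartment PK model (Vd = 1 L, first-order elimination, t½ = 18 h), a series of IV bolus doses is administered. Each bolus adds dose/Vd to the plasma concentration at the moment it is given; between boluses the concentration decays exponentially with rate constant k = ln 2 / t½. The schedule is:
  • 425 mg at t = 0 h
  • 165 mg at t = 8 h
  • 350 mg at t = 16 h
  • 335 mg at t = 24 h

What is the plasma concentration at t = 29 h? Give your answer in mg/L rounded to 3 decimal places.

701.107 mg/L

k = ln 2 / 18 = 0.03851 per h
Dose 1 (425 mg at t=0 h): 425·exp(−0.03851·29) = 139.122 mg/L
Dose 2 (165 mg at t=8 h): 165·exp(−0.03851·21) = 73.499 mg/L
Dose 3 (350 mg at t=16 h): 350·exp(−0.03851·13) = 212.157 mg/L
Dose 4 (335 mg at t=24 h): 335·exp(−0.03851·5) = 276.328 mg/L
C(29) = 139.122 + 73.499 + 212.157 + 276.328 = 701.107 mg/L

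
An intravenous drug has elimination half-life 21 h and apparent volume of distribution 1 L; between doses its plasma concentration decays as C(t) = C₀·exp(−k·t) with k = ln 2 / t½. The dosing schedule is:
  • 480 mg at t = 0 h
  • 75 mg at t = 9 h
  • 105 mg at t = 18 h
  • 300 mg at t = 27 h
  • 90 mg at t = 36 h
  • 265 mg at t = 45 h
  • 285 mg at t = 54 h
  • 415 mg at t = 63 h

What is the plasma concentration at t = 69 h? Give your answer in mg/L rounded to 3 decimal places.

818.514 mg/L

k = ln 2 / 21 = 0.03301 per h
Dose 1 (480 mg at t=0 h): 480·exp(−0.03301·69) = 49.220 mg/L
Dose 2 (75 mg at t=9 h): 75·exp(−0.03301·60) = 10.351 mg/L
Dose 3 (105 mg at t=18 h): 105·exp(−0.03301·51) = 19.504 mg/L
Dose 4 (300 mg at t=27 h): 300·exp(−0.03301·42) = 75.000 mg/L
Dose 5 (90 mg at t=36 h): 90·exp(−0.03301·33) = 30.283 mg/L
Dose 6 (265 mg at t=45 h): 265·exp(−0.03301·24) = 120.008 mg/L
Dose 7 (285 mg at t=54 h): 285·exp(−0.03301·15) = 173.709 mg/L
Dose 8 (415 mg at t=63 h): 415·exp(−0.03301·6) = 340.439 mg/L
C(69) = 49.220 + 10.351 + 19.504 + 75.000 + 30.283 + 120.008 + 173.709 + 340.439 = 818.514 mg/L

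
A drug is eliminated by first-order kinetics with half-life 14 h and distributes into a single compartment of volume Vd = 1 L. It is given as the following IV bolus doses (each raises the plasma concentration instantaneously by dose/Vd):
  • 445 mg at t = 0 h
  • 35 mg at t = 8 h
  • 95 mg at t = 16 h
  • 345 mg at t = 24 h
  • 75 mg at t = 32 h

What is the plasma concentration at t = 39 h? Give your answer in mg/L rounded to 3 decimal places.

319.696 mg/L

k = ln 2 / 14 = 0.04951 per h
Dose 1 (445 mg at t=0 h): 445·exp(−0.04951·39) = 64.532 mg/L
Dose 2 (35 mg at t=8 h): 35·exp(−0.04951·31) = 7.542 mg/L
Dose 3 (95 mg at t=16 h): 95·exp(−0.04951·23) = 30.421 mg/L
Dose 4 (345 mg at t=24 h): 345·exp(−0.04951·15) = 164.167 mg/L
Dose 5 (75 mg at t=32 h): 75·exp(−0.04951·7) = 53.033 mg/L
C(39) = 64.532 + 7.542 + 30.421 + 164.167 + 53.033 = 319.696 mg/L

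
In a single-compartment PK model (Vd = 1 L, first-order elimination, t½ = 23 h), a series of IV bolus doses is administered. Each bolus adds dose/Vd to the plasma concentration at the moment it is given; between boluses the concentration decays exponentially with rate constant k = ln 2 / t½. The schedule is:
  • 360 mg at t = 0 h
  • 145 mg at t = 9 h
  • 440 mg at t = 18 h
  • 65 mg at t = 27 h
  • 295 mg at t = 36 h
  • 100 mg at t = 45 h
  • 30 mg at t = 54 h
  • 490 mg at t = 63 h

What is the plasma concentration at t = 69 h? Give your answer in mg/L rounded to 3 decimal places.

767.390 mg/L

k = ln 2 / 23 = 0.03014 per h
Dose 1 (360 mg at t=0 h): 360·exp(−0.03014·69) = 45.000 mg/L
Dose 2 (145 mg at t=9 h): 145·exp(−0.03014·60) = 23.772 mg/L
Dose 3 (440 mg at t=18 h): 440·exp(−0.03014·51) = 94.613 mg/L
Dose 4 (65 mg at t=27 h): 65·exp(−0.03014·42) = 18.332 mg/L
Dose 5 (295 mg at t=36 h): 295·exp(−0.03014·33) = 109.121 mg/L
Dose 6 (100 mg at t=45 h): 100·exp(−0.03014·24) = 48.516 mg/L
Dose 7 (30 mg at t=54 h): 30·exp(−0.03014·15) = 19.090 mg/L
Dose 8 (490 mg at t=63 h): 490·exp(−0.03014·6) = 408.947 mg/L
C(69) = 45.000 + 23.772 + 94.613 + 18.332 + 109.121 + 48.516 + 19.090 + 408.947 = 767.390 mg/L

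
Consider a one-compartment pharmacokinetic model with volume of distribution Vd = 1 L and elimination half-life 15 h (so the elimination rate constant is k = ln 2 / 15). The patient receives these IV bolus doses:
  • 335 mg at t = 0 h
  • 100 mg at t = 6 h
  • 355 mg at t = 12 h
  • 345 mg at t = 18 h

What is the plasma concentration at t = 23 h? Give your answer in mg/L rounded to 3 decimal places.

648.685 mg/L

k = ln 2 / 15 = 0.04621 per h
Dose 1 (335 mg at t=0 h): 335·exp(−0.04621·23) = 115.735 mg/L
Dose 2 (100 mg at t=6 h): 100·exp(−0.04621·17) = 45.586 mg/L
Dose 3 (355 mg at t=12 h): 355·exp(−0.04621·11) = 213.537 mg/L
Dose 4 (345 mg at t=18 h): 345·exp(−0.04621·5) = 273.827 mg/L
C(23) = 115.735 + 45.586 + 213.537 + 273.827 = 648.685 mg/L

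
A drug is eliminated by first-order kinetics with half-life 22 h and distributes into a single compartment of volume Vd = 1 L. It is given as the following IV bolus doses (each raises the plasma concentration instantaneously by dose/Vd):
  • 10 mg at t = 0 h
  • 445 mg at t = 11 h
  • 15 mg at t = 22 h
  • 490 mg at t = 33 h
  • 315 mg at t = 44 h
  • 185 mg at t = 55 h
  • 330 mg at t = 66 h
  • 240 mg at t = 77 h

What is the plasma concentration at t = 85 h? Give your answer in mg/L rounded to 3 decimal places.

667.520 mg/L

k = ln 2 / 22 = 0.03151 per h
Dose 1 (10 mg at t=0 h): 10·exp(−0.03151·85) = 0.687 mg/L
Dose 2 (445 mg at t=11 h): 445·exp(−0.03151·74) = 43.232 mg/L
Dose 3 (15 mg at t=22 h): 15·exp(−0.03151·63) = 2.061 mg/L
Dose 4 (490 mg at t=33 h): 490·exp(−0.03151·52) = 95.207 mg/L
Dose 5 (315 mg at t=44 h): 315·exp(−0.03151·41) = 86.557 mg/L
Dose 6 (185 mg at t=55 h): 185·exp(−0.03151·30) = 71.891 mg/L
Dose 7 (330 mg at t=66 h): 330·exp(−0.03151·19) = 181.357 mg/L
Dose 8 (240 mg at t=77 h): 240·exp(−0.03151·8) = 186.529 mg/L
C(85) = 0.687 + 43.232 + 2.061 + 95.207 + 86.557 + 71.891 + 181.357 + 186.529 = 667.520 mg/L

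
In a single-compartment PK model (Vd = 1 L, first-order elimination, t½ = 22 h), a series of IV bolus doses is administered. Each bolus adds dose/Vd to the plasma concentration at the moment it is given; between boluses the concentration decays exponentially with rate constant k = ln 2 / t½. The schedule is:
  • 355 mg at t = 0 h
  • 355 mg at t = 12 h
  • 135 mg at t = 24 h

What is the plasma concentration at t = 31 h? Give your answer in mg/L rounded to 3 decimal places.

k = ln 2 / 22 = 0.03151 per h
Dose 1 (355 mg at t=0 h): 355·exp(−0.03151·31) = 133.675 mg/L
Dose 2 (355 mg at t=12 h): 355·exp(−0.03151·19) = 195.096 mg/L
Dose 3 (135 mg at t=24 h): 135·exp(−0.03151·7) = 108.281 mg/L
C(31) = 133.675 + 195.096 + 108.281 = 437.051 mg/L

437.051 mg/L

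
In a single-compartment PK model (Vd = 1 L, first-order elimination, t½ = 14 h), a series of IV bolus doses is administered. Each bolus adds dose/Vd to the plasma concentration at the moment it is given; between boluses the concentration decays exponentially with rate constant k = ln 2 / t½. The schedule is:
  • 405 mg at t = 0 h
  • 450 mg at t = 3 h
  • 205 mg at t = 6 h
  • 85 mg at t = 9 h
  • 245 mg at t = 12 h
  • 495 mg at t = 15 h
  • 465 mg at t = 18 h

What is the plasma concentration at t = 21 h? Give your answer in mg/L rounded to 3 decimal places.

k = ln 2 / 14 = 0.04951 per h
Dose 1 (405 mg at t=0 h): 405·exp(−0.04951·21) = 143.189 mg/L
Dose 2 (450 mg at t=3 h): 450·exp(−0.04951·18) = 184.575 mg/L
Dose 3 (205 mg at t=6 h): 205·exp(−0.04951·15) = 97.549 mg/L
Dose 4 (85 mg at t=9 h): 85·exp(−0.04951·12) = 46.924 mg/L
Dose 5 (245 mg at t=12 h): 245·exp(−0.04951·9) = 156.909 mg/L
Dose 6 (495 mg at t=15 h): 495·exp(−0.04951·6) = 367.784 mg/L
Dose 7 (465 mg at t=18 h): 465·exp(−0.04951·3) = 400.817 mg/L
C(21) = 143.189 + 184.575 + 97.549 + 46.924 + 156.909 + 367.784 + 400.817 = 1397.747 mg/L

1397.747 mg/L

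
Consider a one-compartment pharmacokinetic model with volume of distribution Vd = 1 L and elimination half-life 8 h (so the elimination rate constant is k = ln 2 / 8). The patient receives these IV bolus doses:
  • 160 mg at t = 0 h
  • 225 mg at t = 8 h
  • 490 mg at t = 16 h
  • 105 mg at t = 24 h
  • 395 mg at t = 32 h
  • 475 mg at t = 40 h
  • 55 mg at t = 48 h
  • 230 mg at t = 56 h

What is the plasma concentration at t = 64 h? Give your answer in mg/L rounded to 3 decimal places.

226.133 mg/L

k = ln 2 / 8 = 0.08664 per h
Dose 1 (160 mg at t=0 h): 160·exp(−0.08664·64) = 0.625 mg/L
Dose 2 (225 mg at t=8 h): 225·exp(−0.08664·56) = 1.758 mg/L
Dose 3 (490 mg at t=16 h): 490·exp(−0.08664·48) = 7.656 mg/L
Dose 4 (105 mg at t=24 h): 105·exp(−0.08664·40) = 3.281 mg/L
Dose 5 (395 mg at t=32 h): 395·exp(−0.08664·32) = 24.688 mg/L
Dose 6 (475 mg at t=40 h): 475·exp(−0.08664·24) = 59.375 mg/L
Dose 7 (55 mg at t=48 h): 55·exp(−0.08664·16) = 13.750 mg/L
Dose 8 (230 mg at t=56 h): 230·exp(−0.08664·8) = 115.000 mg/L
C(64) = 0.625 + 1.758 + 7.656 + 3.281 + 24.688 + 59.375 + 13.750 + 115.000 = 226.133 mg/L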